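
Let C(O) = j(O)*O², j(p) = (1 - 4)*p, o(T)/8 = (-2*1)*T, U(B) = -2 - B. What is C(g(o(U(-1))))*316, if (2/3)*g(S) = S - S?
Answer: 0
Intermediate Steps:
o(T) = -16*T (o(T) = 8*((-2*1)*T) = 8*(-2*T) = -16*T)
j(p) = -3*p
g(S) = 0 (g(S) = 3*(S - S)/2 = (3/2)*0 = 0)
C(O) = -3*O³ (C(O) = (-3*O)*O² = -3*O³)
C(g(o(U(-1))))*316 = -3*0³*316 = -3*0*316 = 0*316 = 0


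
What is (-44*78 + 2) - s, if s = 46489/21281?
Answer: -73040319/21281 ≈ -3432.2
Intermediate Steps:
s = 46489/21281 (s = 46489*(1/21281) = 46489/21281 ≈ 2.1845)
(-44*78 + 2) - s = (-44*78 + 2) - 1*46489/21281 = (-3432 + 2) - 46489/21281 = -3430 - 46489/21281 = -73040319/21281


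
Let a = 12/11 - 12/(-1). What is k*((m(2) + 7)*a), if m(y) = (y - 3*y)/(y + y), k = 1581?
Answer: 1365984/11 ≈ 1.2418e+5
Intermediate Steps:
m(y) = -1 (m(y) = (-2*y)/((2*y)) = (-2*y)*(1/(2*y)) = -1)
a = 144/11 (a = 12*(1/11) - 12*(-1) = 12/11 + 12 = 144/11 ≈ 13.091)
k*((m(2) + 7)*a) = 1581*((-1 + 7)*(144/11)) = 1581*(6*(144/11)) = 1581*(864/11) = 1365984/11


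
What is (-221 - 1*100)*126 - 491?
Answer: -40937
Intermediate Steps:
(-221 - 1*100)*126 - 491 = (-221 - 100)*126 - 491 = -321*126 - 491 = -40446 - 491 = -40937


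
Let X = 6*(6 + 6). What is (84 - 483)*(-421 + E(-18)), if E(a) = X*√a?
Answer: 167979 - 86184*I*√2 ≈ 1.6798e+5 - 1.2188e+5*I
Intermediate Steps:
X = 72 (X = 6*12 = 72)
E(a) = 72*√a
(84 - 483)*(-421 + E(-18)) = (84 - 483)*(-421 + 72*√(-18)) = -399*(-421 + 72*(3*I*√2)) = -399*(-421 + 216*I*√2) = 167979 - 86184*I*√2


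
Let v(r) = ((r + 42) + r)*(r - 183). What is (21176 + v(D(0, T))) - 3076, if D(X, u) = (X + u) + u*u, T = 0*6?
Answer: 10414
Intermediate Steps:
T = 0
D(X, u) = X + u + u**2 (D(X, u) = (X + u) + u**2 = X + u + u**2)
v(r) = (-183 + r)*(42 + 2*r) (v(r) = ((42 + r) + r)*(-183 + r) = (42 + 2*r)*(-183 + r) = (-183 + r)*(42 + 2*r))
(21176 + v(D(0, T))) - 3076 = (21176 + (-7686 - 324*(0 + 0 + 0**2) + 2*(0 + 0 + 0**2)**2)) - 3076 = (21176 + (-7686 - 324*(0 + 0 + 0) + 2*(0 + 0 + 0)**2)) - 3076 = (21176 + (-7686 - 324*0 + 2*0**2)) - 3076 = (21176 + (-7686 + 0 + 2*0)) - 3076 = (21176 + (-7686 + 0 + 0)) - 3076 = (21176 - 7686) - 3076 = 13490 - 3076 = 10414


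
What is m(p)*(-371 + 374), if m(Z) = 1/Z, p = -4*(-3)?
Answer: ¼ ≈ 0.25000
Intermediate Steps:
p = 12
m(p)*(-371 + 374) = (-371 + 374)/12 = (1/12)*3 = ¼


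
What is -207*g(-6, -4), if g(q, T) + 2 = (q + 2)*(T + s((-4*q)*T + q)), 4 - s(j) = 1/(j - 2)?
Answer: 10971/26 ≈ 421.96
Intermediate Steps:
s(j) = 4 - 1/(-2 + j) (s(j) = 4 - 1/(j - 2) = 4 - 1/(-2 + j))
g(q, T) = -2 + (2 + q)*(T + (-9 + 4*q - 16*T*q)/(-2 + q - 4*T*q)) (g(q, T) = -2 + (q + 2)*(T + (-9 + 4*((-4*q)*T + q))/(-2 + ((-4*q)*T + q))) = -2 + (2 + q)*(T + (-9 + 4*(-4*T*q + q))/(-2 + (-4*T*q + q))) = -2 + (2 + q)*(T + (-9 + 4*(q - 4*T*q))/(-2 + (q - 4*T*q))) = -2 + (2 + q)*(T + (-9 + (4*q - 16*T*q))/(-2 + q - 4*T*q)) = -2 + (2 + q)*(T + (-9 + 4*q - 16*T*q)/(-2 + q - 4*T*q)))
-207*g(-6, -4) = -207*(18 - 6*(9 + 4*(-6)*(-1 + 4*(-4))) + (2 - 6*(-1 + 4*(-4)))*(-2 + 2*(-4) - 4*(-6)) + 8*(-6)*(-1 + 4*(-4)))/(2 - 6*(-1 + 4*(-4))) = -207*(18 - 6*(9 + 4*(-6)*(-1 - 16)) + (2 - 6*(-1 - 16))*(-2 - 8 + 24) + 8*(-6)*(-1 - 16))/(2 - 6*(-1 - 16)) = -207*(18 - 6*(9 + 4*(-6)*(-17)) + (2 - 6*(-17))*14 + 8*(-6)*(-17))/(2 - 6*(-17)) = -207*(18 - 6*(9 + 408) + (2 + 102)*14 + 816)/(2 + 102) = -207*(18 - 6*417 + 104*14 + 816)/104 = -207*(18 - 2502 + 1456 + 816)/104 = -207*(-212)/104 = -207*(-53/26) = 10971/26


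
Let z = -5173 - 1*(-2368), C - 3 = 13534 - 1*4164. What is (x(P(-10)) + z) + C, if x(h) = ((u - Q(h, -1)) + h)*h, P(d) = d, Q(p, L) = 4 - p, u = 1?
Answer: 6798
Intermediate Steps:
C = 9373 (C = 3 + (13534 - 1*4164) = 3 + (13534 - 4164) = 3 + 9370 = 9373)
x(h) = h*(-3 + 2*h) (x(h) = ((1 - (4 - h)) + h)*h = ((1 + (-4 + h)) + h)*h = ((-3 + h) + h)*h = (-3 + 2*h)*h = h*(-3 + 2*h))
z = -2805 (z = -5173 + 2368 = -2805)
(x(P(-10)) + z) + C = (-10*(-3 + 2*(-10)) - 2805) + 9373 = (-10*(-3 - 20) - 2805) + 9373 = (-10*(-23) - 2805) + 9373 = (230 - 2805) + 9373 = -2575 + 9373 = 6798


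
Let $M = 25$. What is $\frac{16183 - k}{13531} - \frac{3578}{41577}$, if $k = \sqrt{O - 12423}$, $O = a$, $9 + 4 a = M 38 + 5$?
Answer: $\frac{624426673}{562578387} - \frac{i \sqrt{48746}}{27062} \approx 1.1099 - 0.0081585 i$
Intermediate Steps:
$a = \frac{473}{2}$ ($a = - \frac{9}{4} + \frac{25 \cdot 38 + 5}{4} = - \frac{9}{4} + \frac{950 + 5}{4} = - \frac{9}{4} + \frac{1}{4} \cdot 955 = - \frac{9}{4} + \frac{955}{4} = \frac{473}{2} \approx 236.5$)
$O = \frac{473}{2} \approx 236.5$
$k = \frac{i \sqrt{48746}}{2}$ ($k = \sqrt{\frac{473}{2} - 12423} = \sqrt{- \frac{24373}{2}} = \frac{i \sqrt{48746}}{2} \approx 110.39 i$)
$\frac{16183 - k}{13531} - \frac{3578}{41577} = \frac{16183 - \frac{i \sqrt{48746}}{2}}{13531} - \frac{3578}{41577} = \left(16183 - \frac{i \sqrt{48746}}{2}\right) \frac{1}{13531} - \frac{3578}{41577} = \left(\frac{16183}{13531} - \frac{i \sqrt{48746}}{27062}\right) - \frac{3578}{41577} = \frac{624426673}{562578387} - \frac{i \sqrt{48746}}{27062}$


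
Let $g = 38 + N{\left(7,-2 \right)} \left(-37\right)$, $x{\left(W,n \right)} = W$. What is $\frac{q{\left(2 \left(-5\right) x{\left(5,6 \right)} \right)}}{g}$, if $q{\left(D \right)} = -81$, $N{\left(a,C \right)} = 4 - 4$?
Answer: $- \frac{81}{38} \approx -2.1316$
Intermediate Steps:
$N{\left(a,C \right)} = 0$ ($N{\left(a,C \right)} = 4 - 4 = 0$)
$g = 38$ ($g = 38 + 0 \left(-37\right) = 38 + 0 = 38$)
$\frac{q{\left(2 \left(-5\right) x{\left(5,6 \right)} \right)}}{g} = - \frac{81}{38}$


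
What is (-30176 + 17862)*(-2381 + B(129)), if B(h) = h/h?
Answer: 29307320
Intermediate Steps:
B(h) = 1
(-30176 + 17862)*(-2381 + B(129)) = (-30176 + 17862)*(-2381 + 1) = -12314*(-2380) = 29307320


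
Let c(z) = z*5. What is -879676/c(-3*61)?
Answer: 879676/915 ≈ 961.39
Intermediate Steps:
c(z) = 5*z
-879676/c(-3*61) = -879676/(5*(-3*61)) = -879676/(5*(-183)) = -879676/(-915) = -879676*(-1/915) = 879676/915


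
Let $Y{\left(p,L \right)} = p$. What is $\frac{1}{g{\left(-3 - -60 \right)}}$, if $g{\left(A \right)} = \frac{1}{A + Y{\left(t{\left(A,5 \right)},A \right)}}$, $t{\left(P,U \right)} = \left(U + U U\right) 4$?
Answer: $177$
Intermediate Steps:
$t{\left(P,U \right)} = 4 U + 4 U^{2}$ ($t{\left(P,U \right)} = \left(U + U^{2}\right) 4 = 4 U + 4 U^{2}$)
$g{\left(A \right)} = \frac{1}{120 + A}$ ($g{\left(A \right)} = \frac{1}{A + 4 \cdot 5 \left(1 + 5\right)} = \frac{1}{A + 4 \cdot 5 \cdot 6} = \frac{1}{A + 120} = \frac{1}{120 + A}$)
$\frac{1}{g{\left(-3 - -60 \right)}} = \frac{1}{\frac{1}{120 - -57}} = \frac{1}{\frac{1}{120 + \left(-3 + 60\right)}} = \frac{1}{\frac{1}{120 + 57}} = \frac{1}{\frac{1}{177}} = 177$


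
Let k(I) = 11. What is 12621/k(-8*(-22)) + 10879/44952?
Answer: 567458861/494472 ≈ 1147.6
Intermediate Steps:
12621/k(-8*(-22)) + 10879/44952 = 12621/11 + 10879/44952 = 567458861/494472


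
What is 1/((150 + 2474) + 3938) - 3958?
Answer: -25972395/6562 ≈ -3958.0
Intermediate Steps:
1/((150 + 2474) + 3938) - 3958 = 1/(2624 + 3938) - 3958 = 1/6562 - 3958 = -25972395/6562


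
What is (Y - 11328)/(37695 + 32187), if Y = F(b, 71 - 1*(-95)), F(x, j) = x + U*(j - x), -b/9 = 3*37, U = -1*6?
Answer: -6439/23294 ≈ -0.27642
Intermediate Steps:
U = -6
b = -999 (b = -27*37 = -9*111 = -999)
F(x, j) = -6*j + 7*x (F(x, j) = x - 6*(j - x) = x + (-6*j + 6*x) = -6*j + 7*x)
Y = -7989 (Y = -6*(71 - 1*(-95)) + 7*(-999) = -6*(71 + 95) - 6993 = -6*166 - 6993 = -996 - 6993 = -7989)
(Y - 11328)/(37695 + 32187) = (-7989 - 11328)/(37695 + 32187) = -19317/69882 = -19317*1/69882 = -6439/23294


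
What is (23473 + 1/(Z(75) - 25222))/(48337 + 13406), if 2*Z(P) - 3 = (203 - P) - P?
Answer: 591378761/1555553142 ≈ 0.38017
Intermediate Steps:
Z(P) = 103 - P (Z(P) = 3/2 + ((203 - P) - P)/2 = 3/2 + (203 - 2*P)/2 = 3/2 + (203/2 - P) = 103 - P)
(23473 + 1/(Z(75) - 25222))/(48337 + 13406) = (23473 + 1/((103 - 1*75) - 25222))/(48337 + 13406) = (23473 + 1/((103 - 75) - 25222))/61743 = (23473 + 1/(28 - 25222))*(1/61743) = (23473 + 1/(-25194))*(1/61743) = (23473 - 1/25194)*(1/61743) = (591378761/25194)*(1/61743) = 591378761/1555553142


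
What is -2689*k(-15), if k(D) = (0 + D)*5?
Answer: 201675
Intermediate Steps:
k(D) = 5*D (k(D) = D*5 = 5*D)
-2689*k(-15) = -13445*(-15) = -2689*(-75) = 201675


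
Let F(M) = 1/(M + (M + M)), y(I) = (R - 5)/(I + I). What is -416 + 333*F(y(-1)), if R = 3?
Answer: -305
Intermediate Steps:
y(I) = -1/I (y(I) = (3 - 5)/(I + I) = -2*1/(2*I) = -1/I)
F(M) = 1/(3*M) (F(M) = 1/(M + 2*M) = 1/(3*M))
-416 + 333*F(y(-1)) = -416 + 333*(1/(3*((-1/(-1))))) = -416 + 333*(1/(3*((-1*(-1))))) = -416 + 333*((1/3)/1) = -416 + 333*((1/3)*1) = -416 + 333*(1/3) = -416 + 111 = -305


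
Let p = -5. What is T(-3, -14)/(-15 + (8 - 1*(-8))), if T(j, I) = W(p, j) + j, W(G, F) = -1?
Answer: -4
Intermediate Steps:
T(j, I) = -1 + j
T(-3, -14)/(-15 + (8 - 1*(-8))) = (-1 - 3)/(-15 + (8 - 1*(-8))) = -4/(-15 + (8 + 8)) = -4/(-15 + 16) = -4/1 = -4*1 = -4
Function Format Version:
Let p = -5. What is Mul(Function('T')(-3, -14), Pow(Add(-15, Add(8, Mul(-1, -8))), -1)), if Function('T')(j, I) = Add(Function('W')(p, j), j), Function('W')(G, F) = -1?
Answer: -4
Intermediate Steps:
Function('T')(j, I) = Add(-1, j)
Mul(Function('T')(-3, -14), Pow(Add(-15, Add(8, Mul(-1, -8))), -1)) = Mul(Add(-1, -3), Pow(Add(-15, Add(8, Mul(-1, -8))), -1)) = Mul(-4, Pow(Add(-15, Add(8, 8)), -1)) = Mul(-4, Pow(Add(-15, 16), -1)) = Mul(-4, Pow(1, -1)) = Mul(-4, 1) = -4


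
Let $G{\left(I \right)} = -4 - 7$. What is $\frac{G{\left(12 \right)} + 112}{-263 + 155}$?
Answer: $- \frac{101}{108} \approx -0.93519$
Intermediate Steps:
$G{\left(I \right)} = -11$
$\frac{G{\left(12 \right)} + 112}{-263 + 155} = \frac{-11 + 112}{-263 + 155} = \frac{101}{-108} = 101 \left(- \frac{1}{108}\right) = - \frac{101}{108}$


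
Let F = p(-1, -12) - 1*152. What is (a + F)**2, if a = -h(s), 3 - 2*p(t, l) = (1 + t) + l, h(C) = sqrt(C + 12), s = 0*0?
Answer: 83569/4 + 578*sqrt(3) ≈ 21893.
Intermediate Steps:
s = 0
h(C) = sqrt(12 + C)
p(t, l) = 1 - l/2 - t/2 (p(t, l) = 3/2 - ((1 + t) + l)/2 = 3/2 - (1 + l + t)/2 = 3/2 + (-1/2 - l/2 - t/2) = 1 - l/2 - t/2)
F = -289/2 (F = (1 - 1/2*(-12) - 1/2*(-1)) - 1*152 = (1 + 6 + 1/2) - 152 = 15/2 - 152 = -289/2 ≈ -144.50)
a = -2*sqrt(3) (a = -sqrt(12 + 0) = -sqrt(12) = -2*sqrt(3) ≈ -3.4641)
(a + F)**2 = (-2*sqrt(3) - 289/2)**2 = (-289/2 - 2*sqrt(3))**2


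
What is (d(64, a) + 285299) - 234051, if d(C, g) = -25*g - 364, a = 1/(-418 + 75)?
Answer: 17453237/343 ≈ 50884.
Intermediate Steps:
a = -1/343 (a = 1/(-343) = -1/343 ≈ -0.0029155)
d(C, g) = -364 - 25*g
(d(64, a) + 285299) - 234051 = ((-364 - 25*(-1/343)) + 285299) - 234051 = ((-364 + 25/343) + 285299) - 234051 = (-124827/343 + 285299) - 234051 = 97732730/343 - 234051 = 17453237/343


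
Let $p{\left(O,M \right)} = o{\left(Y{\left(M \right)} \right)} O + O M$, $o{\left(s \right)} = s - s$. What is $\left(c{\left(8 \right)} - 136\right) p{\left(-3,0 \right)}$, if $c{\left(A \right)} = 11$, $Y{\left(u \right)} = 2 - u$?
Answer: $0$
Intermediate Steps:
$o{\left(s \right)} = 0$
$p{\left(O,M \right)} = M O$ ($p{\left(O,M \right)} = 0 O + O M = 0 + M O = M O$)
$\left(c{\left(8 \right)} - 136\right) p{\left(-3,0 \right)} = \left(11 - 136\right) 0 \left(-3\right) = \left(-125\right) 0 = 0$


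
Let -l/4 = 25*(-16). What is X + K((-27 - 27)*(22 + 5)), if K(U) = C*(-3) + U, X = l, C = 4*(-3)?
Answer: 178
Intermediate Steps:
l = 1600 (l = -100*(-16) = -4*(-400) = 1600)
C = -12
X = 1600
K(U) = 36 + U (K(U) = -12*(-3) + U = 36 + U)
X + K((-27 - 27)*(22 + 5)) = 1600 + (36 + (-27 - 27)*(22 + 5)) = 1600 + (36 - 54*27) = 1600 + (36 - 1458) = 1600 - 1422 = 178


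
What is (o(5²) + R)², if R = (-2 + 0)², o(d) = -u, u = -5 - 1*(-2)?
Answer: 49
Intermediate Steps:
u = -3 (u = -5 + 2 = -3)
o(d) = 3 (o(d) = -1*(-3) = 3)
R = 4 (R = (-2)² = 4)
(o(5²) + R)² = (3 + 4)² = 7² = 49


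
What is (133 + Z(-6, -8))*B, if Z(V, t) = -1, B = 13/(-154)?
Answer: -78/7 ≈ -11.143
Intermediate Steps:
B = -13/154 (B = 13*(-1/154) = -13/154 ≈ -0.084416)
(133 + Z(-6, -8))*B = (133 - 1)*(-13/154) = 132*(-13/154) = -78/7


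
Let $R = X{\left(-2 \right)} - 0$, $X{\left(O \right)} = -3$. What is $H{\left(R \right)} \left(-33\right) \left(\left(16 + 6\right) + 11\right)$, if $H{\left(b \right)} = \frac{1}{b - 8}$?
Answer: $99$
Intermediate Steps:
$R = -3$ ($R = -3 - 0 = -3 + 0 = -3$)
$H{\left(b \right)} = \frac{1}{-8 + b}$
$H{\left(R \right)} \left(-33\right) \left(\left(16 + 6\right) + 11\right) = \frac{1}{-8 - 3} \left(-33\right) \left(\left(16 + 6\right) + 11\right) = \frac{1}{-11} \left(-33\right) \left(22 + 11\right) = \left(- \frac{1}{11}\right) \left(-33\right) 33 = 3 \cdot 33 = 99$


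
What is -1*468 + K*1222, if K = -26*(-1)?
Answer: 31304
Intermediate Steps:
K = 26
-1*468 + K*1222 = -1*468 + 26*1222 = -468 + 31772 = 31304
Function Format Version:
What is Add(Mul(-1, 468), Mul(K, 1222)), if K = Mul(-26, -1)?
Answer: 31304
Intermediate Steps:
K = 26
Add(Mul(-1, 468), Mul(K, 1222)) = Add(Mul(-1, 468), Mul(26, 1222)) = Add(-468, 31772) = 31304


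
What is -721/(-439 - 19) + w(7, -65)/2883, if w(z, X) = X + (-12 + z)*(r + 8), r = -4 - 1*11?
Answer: 688301/440138 ≈ 1.5638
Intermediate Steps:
r = -15 (r = -4 - 11 = -15)
w(z, X) = 84 + X - 7*z (w(z, X) = X + (-12 + z)*(-15 + 8) = X + (-12 + z)*(-7) = X + (84 - 7*z) = 84 + X - 7*z)
-721/(-439 - 19) + w(7, -65)/2883 = -721/(-439 - 19) + (84 - 65 - 7*7)/2883 = -721/(-458) + (84 - 65 - 49)*(1/2883) = -721*(-1/458) - 30*1/2883 = 721/458 - 10/961 = 688301/440138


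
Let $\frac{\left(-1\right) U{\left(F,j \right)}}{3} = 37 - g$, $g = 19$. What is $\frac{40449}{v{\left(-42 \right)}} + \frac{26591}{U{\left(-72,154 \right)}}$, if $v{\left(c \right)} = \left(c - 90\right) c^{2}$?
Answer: $- \frac{114700841}{232848} \approx -492.6$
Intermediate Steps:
$U{\left(F,j \right)} = -54$ ($U{\left(F,j \right)} = - 3 \left(37 - 19\right) = \left(-3\right) 18 = -54$)
$v{\left(c \right)} = c^{2} \left(-90 + c\right)$ ($v{\left(c \right)} = \left(-90 + c\right) c^{2} = c^{2} \left(-90 + c\right)$)
$\frac{40449}{v{\left(-42 \right)}} + \frac{26591}{U{\left(-72,154 \right)}} = \frac{40449}{\left(-42\right)^{2} \left(-90 - 42\right)} + \frac{26591}{-54} = \frac{40449}{1764 \left(-132\right)} + 26591 \left(- \frac{1}{54}\right) = \frac{40449}{-232848} - \frac{26591}{54} = 40449 \left(- \frac{1}{232848}\right) - \frac{26591}{54} = - \frac{13483}{77616} - \frac{26591}{54} = - \frac{114700841}{232848}$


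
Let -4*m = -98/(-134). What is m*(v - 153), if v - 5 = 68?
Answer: 980/67 ≈ 14.627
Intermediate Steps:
v = 73 (v = 5 + 68 = 73)
m = -49/268 (m = -(-49)/(2*(-134)) = -(-49)*(-1)/(2*134) = -¼*49/67 = -49/268 ≈ -0.18284)
m*(v - 153) = -49*(73 - 153)/268 = -49/268*(-80) = 980/67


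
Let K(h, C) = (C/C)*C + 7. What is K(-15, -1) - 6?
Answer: 0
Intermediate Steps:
K(h, C) = 7 + C (K(h, C) = 1*C + 7 = C + 7 = 7 + C)
K(-15, -1) - 6 = (7 - 1) - 6 = 6 - 6 = 0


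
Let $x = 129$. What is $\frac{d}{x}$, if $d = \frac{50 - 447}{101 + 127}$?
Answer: $- \frac{397}{29412} \approx -0.013498$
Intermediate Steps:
$d = - \frac{397}{228} \approx -1.7412$
$\frac{d}{x} = - \frac{397}{228 \cdot 129} = \left(- \frac{397}{228}\right) \frac{1}{129} = - \frac{397}{29412}$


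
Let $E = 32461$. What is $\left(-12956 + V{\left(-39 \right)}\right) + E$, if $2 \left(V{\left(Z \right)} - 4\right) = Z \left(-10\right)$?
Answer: $19704$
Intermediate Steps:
$V{\left(Z \right)} = 4 - 5 Z$ ($V{\left(Z \right)} = 4 + \frac{Z \left(-10\right)}{2} = 4 + \frac{\left(-10\right) Z}{2} = 4 - 5 Z$)
$\left(-12956 + V{\left(-39 \right)}\right) + E = \left(-12956 + \left(4 - -195\right)\right) + 32461 = \left(-12956 + \left(4 + 195\right)\right) + 32461 = \left(-12956 + 199\right) + 32461 = -12757 + 32461 = 19704$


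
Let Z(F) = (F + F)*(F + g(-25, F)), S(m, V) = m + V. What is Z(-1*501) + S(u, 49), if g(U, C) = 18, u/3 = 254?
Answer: 484777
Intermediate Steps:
u = 762 (u = 3*254 = 762)
S(m, V) = V + m
Z(F) = 2*F*(18 + F) (Z(F) = (F + F)*(F + 18) = (2*F)*(18 + F) = 2*F*(18 + F))
Z(-1*501) + S(u, 49) = 2*(-1*501)*(18 - 1*501) + (49 + 762) = 2*(-501)*(18 - 501) + 811 = 2*(-501)*(-483) + 811 = 483966 + 811 = 484777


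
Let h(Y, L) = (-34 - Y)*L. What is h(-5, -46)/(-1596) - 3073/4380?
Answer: -895619/582540 ≈ -1.5374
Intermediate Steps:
h(Y, L) = L*(-34 - Y)
h(-5, -46)/(-1596) - 3073/4380 = -1*(-46)*(34 - 5)/(-1596) - 3073/4380 = -1*(-46)*29*(-1/1596) - 3073*1/4380 = 1334*(-1/1596) - 3073/4380 = -667/798 - 3073/4380 = -895619/582540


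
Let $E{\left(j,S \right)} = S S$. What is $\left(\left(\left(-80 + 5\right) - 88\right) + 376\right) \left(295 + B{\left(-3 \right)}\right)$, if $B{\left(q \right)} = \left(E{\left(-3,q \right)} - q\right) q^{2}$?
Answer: $85839$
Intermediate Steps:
$E{\left(j,S \right)} = S^{2}$
$B{\left(q \right)} = q^{2} \left(q^{2} - q\right)$ ($B{\left(q \right)} = \left(q^{2} - q\right) q^{2} = q^{2} \left(q^{2} - q\right)$)
$\left(\left(\left(-80 + 5\right) - 88\right) + 376\right) \left(295 + B{\left(-3 \right)}\right) = \left(\left(\left(-80 + 5\right) - 88\right) + 376\right) \left(295 + \left(-3\right)^{3} \left(-1 - 3\right)\right) = \left(\left(-75 - 88\right) + 376\right) \left(295 - -108\right) = \left(-163 + 376\right) \left(295 + 108\right) = 213 \cdot 403 = 85839$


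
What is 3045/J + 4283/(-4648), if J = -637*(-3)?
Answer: 40601/60424 ≈ 0.67194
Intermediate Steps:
J = 1911
3045/J + 4283/(-4648) = 3045/1911 + 4283/(-4648) = 3045*(1/1911) + 4283*(-1/4648) = 145/91 - 4283/4648 = 40601/60424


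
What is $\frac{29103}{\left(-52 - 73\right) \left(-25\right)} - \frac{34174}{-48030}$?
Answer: $\frac{150461084}{15009375} \approx 10.024$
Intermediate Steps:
$\frac{29103}{\left(-52 - 73\right) \left(-25\right)} - \frac{34174}{-48030} = \frac{29103}{\left(-125\right) \left(-25\right)} - - \frac{17087}{24015} = \frac{29103}{3125} + \frac{17087}{24015} = \frac{150461084}{15009375}$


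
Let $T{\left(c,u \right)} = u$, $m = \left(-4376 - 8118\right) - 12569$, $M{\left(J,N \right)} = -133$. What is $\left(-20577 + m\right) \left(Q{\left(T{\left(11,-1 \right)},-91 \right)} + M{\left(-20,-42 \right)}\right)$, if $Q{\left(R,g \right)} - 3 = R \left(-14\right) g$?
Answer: $64078560$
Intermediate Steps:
$m = -25063$ ($m = -12494 - 12569 = -25063$)
$Q{\left(R,g \right)} = 3 - 14 R g$ ($Q{\left(R,g \right)} = 3 + R \left(-14\right) g = 3 + - 14 R g = 3 - 14 R g$)
$\left(-20577 + m\right) \left(Q{\left(T{\left(11,-1 \right)},-91 \right)} + M{\left(-20,-42 \right)}\right) = \left(-20577 - 25063\right) \left(\left(3 - \left(-14\right) \left(-91\right)\right) - 133\right) = - 45640 \left(\left(3 - 1274\right) - 133\right) = - 45640 \left(-1271 - 133\right) = \left(-45640\right) \left(-1404\right) = 64078560$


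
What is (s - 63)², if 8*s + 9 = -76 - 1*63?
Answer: 26569/4 ≈ 6642.3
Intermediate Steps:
s = -37/2 (s = -9/8 + (-76 - 1*63)/8 = -9/8 + (-76 - 63)/8 = -9/8 + (⅛)*(-139) = -9/8 - 139/8 = -37/2 ≈ -18.500)
(s - 63)² = (-37/2 - 63)² = (-163/2)² = 26569/4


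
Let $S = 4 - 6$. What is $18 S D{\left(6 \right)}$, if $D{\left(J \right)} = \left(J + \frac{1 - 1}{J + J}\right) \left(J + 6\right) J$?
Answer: $-15552$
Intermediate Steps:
$S = -2$ ($S = 4 - 6 = -2$)
$D{\left(J \right)} = J^{2} \left(6 + J\right)$ ($D{\left(J \right)} = \left(J + \frac{0}{2 J}\right) \left(6 + J\right) J = \left(J + 0 \frac{1}{2 J}\right) \left(6 + J\right) J = \left(J + 0\right) \left(6 + J\right) J = J \left(6 + J\right) J = J^{2} \left(6 + J\right)$)
$18 S D{\left(6 \right)} = 18 \left(-2\right) 6^{2} \left(6 + 6\right) = - 36 \cdot 36 \cdot 12 = \left(-36\right) 432 = -15552$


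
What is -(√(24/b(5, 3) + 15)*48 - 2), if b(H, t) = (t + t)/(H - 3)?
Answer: 2 - 48*√23 ≈ -228.20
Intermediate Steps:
b(H, t) = 2*t/(-3 + H) (b(H, t) = (2*t)/(-3 + H) = 2*t/(-3 + H))
-(√(24/b(5, 3) + 15)*48 - 2) = -(√(24/((2*3/(-3 + 5))) + 15)*48 - 2) = -(√(24/((2*3/2)) + 15)*48 - 2) = -(√(24/((2*3*(½))) + 15)*48 - 2) = -(√(24/3 + 15)*48 - 2) = -(√(24*(⅓) + 15)*48 - 2) = -(√(8 + 15)*48 - 2) = -(√23*48 - 2) = -(48*√23 - 2) = -(-2 + 48*√23) = 2 - 48*√23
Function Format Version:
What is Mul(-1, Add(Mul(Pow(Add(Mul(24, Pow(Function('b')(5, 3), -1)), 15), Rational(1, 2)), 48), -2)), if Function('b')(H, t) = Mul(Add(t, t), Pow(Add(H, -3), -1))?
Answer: Add(2, Mul(-48, Pow(23, Rational(1, 2)))) ≈ -228.20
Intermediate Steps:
Function('b')(H, t) = Mul(2, t, Pow(Add(-3, H), -1)) (Function('b')(H, t) = Mul(Mul(2, t), Pow(Add(-3, H), -1)) = Mul(2, t, Pow(Add(-3, H), -1)))
Mul(-1, Add(Mul(Pow(Add(Mul(24, Pow(Function('b')(5, 3), -1)), 15), Rational(1, 2)), 48), -2)) = Mul(-1, Add(Mul(Pow(Add(Mul(24, Pow(Mul(2, 3, Pow(Add(-3, 5), -1)), -1)), 15), Rational(1, 2)), 48), -2)) = Mul(-1, Add(Mul(Pow(Add(Mul(24, Pow(Mul(2, 3, Pow(2, -1)), -1)), 15), Rational(1, 2)), 48), -2)) = Mul(-1, Add(Mul(Pow(Add(Mul(24, Pow(Mul(2, 3, Rational(1, 2)), -1)), 15), Rational(1, 2)), 48), -2)) = Mul(-1, Add(Mul(Pow(Add(Mul(24, Pow(3, -1)), 15), Rational(1, 2)), 48), -2)) = Mul(-1, Add(Mul(Pow(Add(Mul(24, Rational(1, 3)), 15), Rational(1, 2)), 48), -2)) = Mul(-1, Add(Mul(Pow(Add(8, 15), Rational(1, 2)), 48), -2)) = Mul(-1, Add(Mul(Pow(23, Rational(1, 2)), 48), -2)) = Mul(-1, Add(Mul(48, Pow(23, Rational(1, 2))), -2)) = Mul(-1, Add(-2, Mul(48, Pow(23, Rational(1, 2))))) = Add(2, Mul(-48, Pow(23, Rational(1, 2))))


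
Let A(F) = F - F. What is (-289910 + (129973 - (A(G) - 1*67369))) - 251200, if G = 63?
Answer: -343768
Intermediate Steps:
A(F) = 0
(-289910 + (129973 - (A(G) - 1*67369))) - 251200 = (-289910 + (129973 - (0 - 1*67369))) - 251200 = (-289910 + (129973 - (0 - 67369))) - 251200 = (-289910 + (129973 - 1*(-67369))) - 251200 = (-289910 + (129973 + 67369)) - 251200 = (-289910 + 197342) - 251200 = -92568 - 251200 = -343768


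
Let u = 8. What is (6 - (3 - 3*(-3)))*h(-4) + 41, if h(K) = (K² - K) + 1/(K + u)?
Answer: -161/2 ≈ -80.500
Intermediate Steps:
h(K) = K² + 1/(8 + K) - K (h(K) = (K² - K) + 1/(K + 8) = (K² - K) + 1/(8 + K) = K² + 1/(8 + K) - K)
(6 - (3 - 3*(-3)))*h(-4) + 41 = (6 - (3 - 3*(-3)))*((1 + (-4)³ - 8*(-4) + 7*(-4)²)/(8 - 4)) + 41 = (6 - (3 + 9))*((1 - 64 + 32 + 7*16)/4) + 41 = (6 - 1*12)*((1 - 64 + 32 + 112)/4) + 41 = (6 - 12)*((¼)*81) + 41 = -6*81/4 + 41 = -243/2 + 41 = -161/2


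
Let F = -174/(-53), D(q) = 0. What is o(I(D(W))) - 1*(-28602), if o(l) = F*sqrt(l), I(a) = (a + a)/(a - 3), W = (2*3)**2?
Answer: 28602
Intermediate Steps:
W = 36 (W = 6**2 = 36)
I(a) = 2*a/(-3 + a) (I(a) = (2*a)/(-3 + a) = 2*a/(-3 + a))
F = 174/53 (F = -174*(-1/53) = 174/53 ≈ 3.2830)
o(l) = 174*sqrt(l)/53
o(I(D(W))) - 1*(-28602) = 174*sqrt(2*0/(-3 + 0))/53 - 1*(-28602) = 174*sqrt(2*0/(-3))/53 + 28602 = 174*sqrt(2*0*(-1/3))/53 + 28602 = 174*sqrt(0)/53 + 28602 = (174/53)*0 + 28602 = 0 + 28602 = 28602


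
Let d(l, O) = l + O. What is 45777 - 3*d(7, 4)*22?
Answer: 45051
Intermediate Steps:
d(l, O) = O + l
45777 - 3*d(7, 4)*22 = 45777 - 3*(4 + 7)*22 = 45777 - 3*11*22 = 45777 - 33*22 = 45777 - 1*726 = 45777 - 726 = 45051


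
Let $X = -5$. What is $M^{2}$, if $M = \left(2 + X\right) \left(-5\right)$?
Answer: $225$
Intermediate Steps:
$M = 15$ ($M = \left(2 - 5\right) \left(-5\right) = \left(-3\right) \left(-5\right) = 15$)
$M^{2} = 15^{2} = 225$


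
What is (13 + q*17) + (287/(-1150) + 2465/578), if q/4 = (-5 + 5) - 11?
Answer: -7145377/9775 ≈ -730.98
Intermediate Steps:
q = -44 (q = 4*((-5 + 5) - 11) = 4*(0 - 11) = 4*(-11) = -44)
(13 + q*17) + (287/(-1150) + 2465/578) = (13 - 44*17) + (287/(-1150) + 2465/578) = (13 - 748) + (287*(-1/1150) + 2465*(1/578)) = -735 + (-287/1150 + 145/34) = -735 + 39248/9775 = -7145377/9775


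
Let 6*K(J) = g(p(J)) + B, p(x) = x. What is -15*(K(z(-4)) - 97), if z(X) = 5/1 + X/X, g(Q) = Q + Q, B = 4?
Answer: 1415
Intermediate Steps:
g(Q) = 2*Q
z(X) = 6 (z(X) = 5*1 + 1 = 5 + 1 = 6)
K(J) = ⅔ + J/3 (K(J) = (2*J + 4)/6 = (4 + 2*J)/6 = ⅔ + J/3)
-15*(K(z(-4)) - 97) = -15*((⅔ + (⅓)*6) - 97) = -15*((⅔ + 2) - 97) = -15*(8/3 - 97) = -15*(-283/3) = 1415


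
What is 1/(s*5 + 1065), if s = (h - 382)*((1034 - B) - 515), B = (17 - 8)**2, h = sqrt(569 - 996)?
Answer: -18567/15558516665 - 146*I*sqrt(427)/46675549995 ≈ -1.1934e-6 - 6.4636e-8*I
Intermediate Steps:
h = I*sqrt(427) (h = sqrt(-427) = I*sqrt(427) ≈ 20.664*I)
B = 81 (B = 9**2 = 81)
s = -167316 + 438*I*sqrt(427) (s = (I*sqrt(427) - 382)*((1034 - 1*81) - 515) = (-382 + I*sqrt(427))*((1034 - 81) - 515) = (-382 + I*sqrt(427))*(953 - 515) = (-382 + I*sqrt(427))*438 = -167316 + 438*I*sqrt(427) ≈ -1.6732e+5 + 9050.8*I)
1/(s*5 + 1065) = 1/((-167316 + 438*I*sqrt(427))*5 + 1065) = 1/((-836580 + 2190*I*sqrt(427)) + 1065) = 1/(-835515 + 2190*I*sqrt(427))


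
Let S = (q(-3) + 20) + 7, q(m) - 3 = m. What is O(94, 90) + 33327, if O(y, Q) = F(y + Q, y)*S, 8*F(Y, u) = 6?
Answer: 133389/4 ≈ 33347.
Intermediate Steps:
F(Y, u) = ¾ (F(Y, u) = (⅛)*6 = ¾)
q(m) = 3 + m
S = 27 (S = ((3 - 3) + 20) + 7 = (0 + 20) + 7 = 20 + 7 = 27)
O(y, Q) = 81/4 (O(y, Q) = (¾)*27 = 81/4)
O(94, 90) + 33327 = 81/4 + 33327 = 133389/4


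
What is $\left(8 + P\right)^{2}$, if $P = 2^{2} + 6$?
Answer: $324$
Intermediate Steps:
$P = 10$ ($P = 4 + 6 = 10$)
$\left(8 + P\right)^{2} = \left(8 + 10\right)^{2} = 18^{2} = 324$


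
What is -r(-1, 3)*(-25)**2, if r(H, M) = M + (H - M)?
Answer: 625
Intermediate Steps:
r(H, M) = H
-r(-1, 3)*(-25)**2 = -1*(-1)*(-25)**2 = 1*625 = 625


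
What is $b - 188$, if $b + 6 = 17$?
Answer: $-177$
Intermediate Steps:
$b = 11$ ($b = -6 + 17 = 11$)
$b - 188 = 11 - 188 = -177$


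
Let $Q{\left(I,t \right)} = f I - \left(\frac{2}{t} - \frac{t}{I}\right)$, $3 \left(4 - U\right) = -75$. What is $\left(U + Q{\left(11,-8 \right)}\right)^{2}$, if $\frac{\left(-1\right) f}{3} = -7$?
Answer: $\frac{130393561}{1936} \approx 67352.0$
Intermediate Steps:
$U = 29$ ($U = 4 - -25 = 4 + 25 = 29$)
$f = 21$ ($f = \left(-3\right) \left(-7\right) = 21$)
$Q{\left(I,t \right)} = - \frac{2}{t} + 21 I + \frac{t}{I}$ ($Q{\left(I,t \right)} = 21 I - \left(\frac{2}{t} - \frac{t}{I}\right) = - \frac{2}{t} + 21 I + \frac{t}{I}$)
$\left(U + Q{\left(11,-8 \right)}\right)^{2} = \left(29 - \left(-231 - \frac{1}{4} + \frac{8}{11}\right)\right)^{2} = \left(29 - - \frac{10143}{44}\right)^{2} = \left(29 + \left(\frac{1}{4} + 231 - \frac{8}{11}\right)\right)^{2} = \left(29 + \frac{10143}{44}\right)^{2} = \left(\frac{11419}{44}\right)^{2} = \frac{130393561}{1936}$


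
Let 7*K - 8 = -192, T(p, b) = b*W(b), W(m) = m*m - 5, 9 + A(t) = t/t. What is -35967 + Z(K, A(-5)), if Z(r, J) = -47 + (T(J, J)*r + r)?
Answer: -165434/7 ≈ -23633.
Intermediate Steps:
A(t) = -8 (A(t) = -9 + t/t = -9 + 1 = -8)
W(m) = -5 + m**2 (W(m) = m**2 - 5 = -5 + m**2)
T(p, b) = b*(-5 + b**2)
K = -184/7 (K = 8/7 + (1/7)*(-192) = 8/7 - 192/7 = -184/7 ≈ -26.286)
Z(r, J) = -47 + r + J*r*(-5 + J**2) (Z(r, J) = -47 + ((J*(-5 + J**2))*r + r) = -47 + (J*r*(-5 + J**2) + r) = -47 + (r + J*r*(-5 + J**2)) = -47 + r + J*r*(-5 + J**2))
-35967 + Z(K, A(-5)) = -35967 + (-47 - 184/7 - 8*(-184/7)*(-5 + (-8)**2)) = -35967 + (-47 - 184/7 - 8*(-184/7)*(-5 + 64)) = -35967 + (-47 - 184/7 - 8*(-184/7)*59) = -35967 + (-47 - 184/7 + 86848/7) = -35967 + 86335/7 = -165434/7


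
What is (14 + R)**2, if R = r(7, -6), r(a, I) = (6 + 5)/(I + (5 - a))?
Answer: 10201/64 ≈ 159.39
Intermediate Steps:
r(a, I) = 11/(5 + I - a)
R = -11/8 (R = 11/(5 - 6 - 1*7) = 11/(5 - 6 - 7) = 11/(-8) = 11*(-1/8) = -11/8 ≈ -1.3750)
(14 + R)**2 = (14 - 11/8)**2 = (101/8)**2 = 10201/64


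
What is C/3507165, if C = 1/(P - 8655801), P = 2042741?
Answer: -1/23193092574900 ≈ -4.3116e-14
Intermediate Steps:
C = -1/6613060 (C = 1/(2042741 - 8655801) = 1/(-6613060) = -1/6613060 ≈ -1.5122e-7)
C/3507165 = -1/6613060/3507165 = -1/6613060*1/3507165 = -1/23193092574900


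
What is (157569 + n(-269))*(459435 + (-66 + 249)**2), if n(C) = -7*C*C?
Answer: -172009773192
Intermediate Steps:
n(C) = -7*C**2
(157569 + n(-269))*(459435 + (-66 + 249)**2) = (157569 - 7*(-269)**2)*(459435 + (-66 + 249)**2) = (157569 - 7*72361)*(459435 + 183**2) = (157569 - 506527)*(459435 + 33489) = -348958*492924 = -172009773192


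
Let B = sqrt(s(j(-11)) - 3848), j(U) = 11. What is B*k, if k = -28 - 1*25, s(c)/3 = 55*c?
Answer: -53*I*sqrt(2033) ≈ -2389.7*I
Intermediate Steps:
s(c) = 165*c (s(c) = 3*(55*c) = 165*c)
k = -53 (k = -28 - 25 = -53)
B = I*sqrt(2033) (B = sqrt(165*11 - 3848) = sqrt(1815 - 3848) = sqrt(-2033) = I*sqrt(2033) ≈ 45.089*I)
B*k = (I*sqrt(2033))*(-53) = -53*I*sqrt(2033)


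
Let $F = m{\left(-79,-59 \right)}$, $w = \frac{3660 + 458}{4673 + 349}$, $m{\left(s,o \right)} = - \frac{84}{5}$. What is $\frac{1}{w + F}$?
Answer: $- \frac{12555}{200629} \approx -0.062578$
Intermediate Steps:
$m{\left(s,o \right)} = - \frac{84}{5}$ ($m{\left(s,o \right)} = \left(-84\right) \frac{1}{5} = - \frac{84}{5}$)
$w = \frac{2059}{2511}$ ($w = \frac{4118}{5022} = 4118 \cdot \frac{1}{5022} = \frac{2059}{2511} \approx 0.81999$)
$F = - \frac{84}{5} \approx -16.8$
$\frac{1}{w + F} = \frac{1}{\frac{2059}{2511} - \frac{84}{5}} = \frac{1}{- \frac{200629}{12555}} = - \frac{12555}{200629}$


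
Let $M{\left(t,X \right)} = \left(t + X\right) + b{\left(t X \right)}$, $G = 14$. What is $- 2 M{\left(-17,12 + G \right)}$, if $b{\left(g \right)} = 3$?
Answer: $-24$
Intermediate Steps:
$M{\left(t,X \right)} = 3 + X + t$ ($M{\left(t,X \right)} = \left(t + X\right) + 3 = \left(X + t\right) + 3 = 3 + X + t$)
$- 2 M{\left(-17,12 + G \right)} = - 2 \left(3 + \left(12 + 14\right) - 17\right) = - 2 \left(3 + 26 - 17\right) = \left(-2\right) 12 = -24$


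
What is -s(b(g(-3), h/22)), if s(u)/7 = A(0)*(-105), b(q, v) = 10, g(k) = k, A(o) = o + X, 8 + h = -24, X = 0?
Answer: 0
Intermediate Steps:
h = -32 (h = -8 - 24 = -32)
A(o) = o (A(o) = o + 0 = o)
s(u) = 0 (s(u) = 7*(0*(-105)) = 7*0 = 0)
-s(b(g(-3), h/22)) = -1*0 = 0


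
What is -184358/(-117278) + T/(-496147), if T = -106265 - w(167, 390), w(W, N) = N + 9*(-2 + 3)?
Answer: 51989004609/29093563933 ≈ 1.7870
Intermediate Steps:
w(W, N) = 9 + N (w(W, N) = N + 9*1 = N + 9 = 9 + N)
T = -106664 (T = -106265 - (9 + 390) = -106265 - 1*399 = -106265 - 399 = -106664)
-184358/(-117278) + T/(-496147) = -184358/(-117278) - 106664/(-496147) = -184358*(-1/117278) - 106664*(-1/496147) = 92179/58639 + 106664/496147 = 51989004609/29093563933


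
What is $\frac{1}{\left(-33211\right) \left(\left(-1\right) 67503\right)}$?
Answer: $\frac{1}{2241842133} \approx 4.4606 \cdot 10^{-10}$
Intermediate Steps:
$\frac{1}{\left(-33211\right) \left(\left(-1\right) 67503\right)} = - \frac{1}{33211 \left(-67503\right)} = \left(- \frac{1}{33211}\right) \left(- \frac{1}{67503}\right) = \frac{1}{2241842133}$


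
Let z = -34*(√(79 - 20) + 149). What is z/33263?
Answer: -5066/33263 - 34*√59/33263 ≈ -0.16015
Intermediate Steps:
z = -5066 - 34*√59 (z = -34*(√59 + 149) = -34*(149 + √59) = -5066 - 34*√59 ≈ -5327.2)
z/33263 = (-5066 - 34*√59)/33263 = (-5066 - 34*√59)*(1/33263) = -5066/33263 - 34*√59/33263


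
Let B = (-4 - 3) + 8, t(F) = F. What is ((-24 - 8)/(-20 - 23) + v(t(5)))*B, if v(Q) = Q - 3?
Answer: 118/43 ≈ 2.7442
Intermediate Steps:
B = 1 (B = -7 + 8 = 1)
v(Q) = -3 + Q
((-24 - 8)/(-20 - 23) + v(t(5)))*B = ((-24 - 8)/(-20 - 23) + (-3 + 5))*1 = (-32/(-43) + 2)*1 = (-32*(-1/43) + 2)*1 = (32/43 + 2)*1 = (118/43)*1 = 118/43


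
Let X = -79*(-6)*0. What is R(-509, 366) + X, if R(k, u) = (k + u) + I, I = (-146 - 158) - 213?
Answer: -660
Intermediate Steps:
I = -517 (I = -304 - 213 = -517)
R(k, u) = -517 + k + u (R(k, u) = (k + u) - 517 = -517 + k + u)
X = 0 (X = 474*0 = 0)
R(-509, 366) + X = (-517 - 509 + 366) + 0 = -660 + 0 = -660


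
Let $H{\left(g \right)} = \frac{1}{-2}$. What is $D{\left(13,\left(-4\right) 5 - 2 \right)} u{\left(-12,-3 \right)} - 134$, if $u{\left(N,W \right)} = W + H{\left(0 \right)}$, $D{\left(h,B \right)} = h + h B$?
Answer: $\frac{1643}{2} \approx 821.5$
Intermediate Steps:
$H{\left(g \right)} = - \frac{1}{2}$
$D{\left(h,B \right)} = h + B h$
$u{\left(N,W \right)} = - \frac{1}{2} + W$ ($u{\left(N,W \right)} = W - \frac{1}{2} = - \frac{1}{2} + W$)
$D{\left(13,\left(-4\right) 5 - 2 \right)} u{\left(-12,-3 \right)} - 134 = 13 \left(1 - 22\right) \left(- \frac{1}{2} - 3\right) - 134 = 13 \left(1 - 22\right) \left(- \frac{7}{2}\right) - 134 = 13 \left(-21\right) \left(- \frac{7}{2}\right) - 134 = \left(-273\right) \left(- \frac{7}{2}\right) - 134 = \frac{1911}{2} - 134 = \frac{1643}{2}$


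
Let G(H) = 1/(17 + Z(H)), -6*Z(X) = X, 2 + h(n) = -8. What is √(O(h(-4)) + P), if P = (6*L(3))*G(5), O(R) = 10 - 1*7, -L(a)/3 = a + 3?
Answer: I*√34629/97 ≈ 1.9184*I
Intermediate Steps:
L(a) = -9 - 3*a (L(a) = -3*(a + 3) = -3*(3 + a) = -9 - 3*a)
h(n) = -10 (h(n) = -2 - 8 = -10)
Z(X) = -X/6
O(R) = 3 (O(R) = 10 - 7 = 3)
G(H) = 1/(17 - H/6)
P = -648/97 (P = (6*(-9 - 3*3))*(-6/(-102 + 5)) = (6*(-9 - 9))*(-6/(-97)) = (6*(-18))*(-6*(-1/97)) = -108*6/97 = -648/97 ≈ -6.6804)
√(O(h(-4)) + P) = √(3 - 648/97) = √(-357/97) = I*√34629/97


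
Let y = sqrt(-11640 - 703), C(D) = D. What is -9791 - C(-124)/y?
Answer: -9791 - 124*I*sqrt(12343)/12343 ≈ -9791.0 - 1.1161*I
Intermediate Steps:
y = I*sqrt(12343) (y = sqrt(-12343) = I*sqrt(12343) ≈ 111.1*I)
-9791 - C(-124)/y = -9791 - (-124)/(I*sqrt(12343)) = -9791 - (-124)*(-I*sqrt(12343)/12343) = -9791 - 124*I*sqrt(12343)/12343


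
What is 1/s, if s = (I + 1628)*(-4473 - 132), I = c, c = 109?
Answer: -1/7998885 ≈ -1.2502e-7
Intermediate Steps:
I = 109
s = -7998885 (s = (109 + 1628)*(-4473 - 132) = 1737*(-4605) = -7998885)
1/s = 1/(-7998885) = -1/7998885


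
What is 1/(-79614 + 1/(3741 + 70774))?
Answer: -74515/5932437209 ≈ -1.2561e-5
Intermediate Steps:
1/(-79614 + 1/(3741 + 70774)) = 1/(-79614 + 1/74515) = 1/(-5932437209/74515) = -74515/5932437209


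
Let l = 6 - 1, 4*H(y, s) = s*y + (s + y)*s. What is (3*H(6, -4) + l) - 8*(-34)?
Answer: 253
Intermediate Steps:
H(y, s) = s*y/4 + s*(s + y)/4 (H(y, s) = (s*y + (s + y)*s)/4 = (s*y + s*(s + y))/4 = s*y/4 + s*(s + y)/4)
l = 5
(3*H(6, -4) + l) - 8*(-34) = (3*((¼)*(-4)*(-4 + 2*6)) + 5) - 8*(-34) = (3*((¼)*(-4)*(-4 + 12)) + 5) + 272 = (3*((¼)*(-4)*8) + 5) + 272 = (3*(-8) + 5) + 272 = (-24 + 5) + 272 = -19 + 272 = 253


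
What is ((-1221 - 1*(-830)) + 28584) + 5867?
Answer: 34060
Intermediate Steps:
((-1221 - 1*(-830)) + 28584) + 5867 = ((-1221 + 830) + 28584) + 5867 = (-391 + 28584) + 5867 = 28193 + 5867 = 34060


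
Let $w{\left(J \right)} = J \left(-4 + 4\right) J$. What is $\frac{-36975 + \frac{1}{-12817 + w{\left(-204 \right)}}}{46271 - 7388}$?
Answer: $- \frac{473908576}{498363411} \approx -0.95093$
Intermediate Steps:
$w{\left(J \right)} = 0$ ($w{\left(J \right)} = J 0 J = 0 J = 0$)
$\frac{-36975 + \frac{1}{-12817 + w{\left(-204 \right)}}}{46271 - 7388} = \frac{-36975 + \frac{1}{-12817 + 0}}{46271 - 7388} = \frac{-36975 + \frac{1}{-12817}}{38883} = \left(-36975 - \frac{1}{12817}\right) \frac{1}{38883} = \left(- \frac{473908576}{12817}\right) \frac{1}{38883} = - \frac{473908576}{498363411}$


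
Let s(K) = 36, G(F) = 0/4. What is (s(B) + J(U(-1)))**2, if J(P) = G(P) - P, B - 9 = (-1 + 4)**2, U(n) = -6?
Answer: 1764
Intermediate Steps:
G(F) = 0 (G(F) = 0*(1/4) = 0)
B = 18 (B = 9 + (-1 + 4)**2 = 9 + 3**2 = 9 + 9 = 18)
J(P) = -P (J(P) = 0 - P = -P)
(s(B) + J(U(-1)))**2 = (36 - 1*(-6))**2 = (36 + 6)**2 = 42**2 = 1764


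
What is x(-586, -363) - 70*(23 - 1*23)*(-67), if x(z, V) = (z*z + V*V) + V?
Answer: 474802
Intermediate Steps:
x(z, V) = V + V**2 + z**2 (x(z, V) = (z**2 + V**2) + V = (V**2 + z**2) + V = V + V**2 + z**2)
x(-586, -363) - 70*(23 - 1*23)*(-67) = (-363 + (-363)**2 + (-586)**2) - 70*(23 - 1*23)*(-67) = (-363 + 131769 + 343396) - 70*(23 - 23)*(-67) = 474802 - 70*0*(-67) = 474802 + 0*(-67) = 474802 + 0 = 474802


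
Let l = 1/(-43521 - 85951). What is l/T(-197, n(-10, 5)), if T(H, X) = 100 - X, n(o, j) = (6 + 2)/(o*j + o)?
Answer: -15/194466944 ≈ -7.7134e-8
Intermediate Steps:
n(o, j) = 8/(o + j*o) (n(o, j) = 8/(j*o + o) = 8/(o + j*o))
l = -1/129472 (l = 1/(-129472) = -1/129472 ≈ -7.7237e-6)
l/T(-197, n(-10, 5)) = -1/(129472*(100 - 8/((-10)*(1 + 5)))) = -1/(129472*(100 - 8*(-1)/(10*6))) = -1/(129472*(100 - 1*(-2/15))) = -1/(129472*(100 + 2/15)) = -1/(129472*1502/15) = -1/129472*15/1502 = -15/194466944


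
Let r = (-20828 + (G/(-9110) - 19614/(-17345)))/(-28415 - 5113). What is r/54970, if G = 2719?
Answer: 658192440023/58244652914474400 ≈ 1.1300e-5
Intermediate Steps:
r = 658192440023/1059571637520 (r = (-20828 + (2719/(-9110) - 19614/(-17345)))/(-28415 - 5113) = (-20828 + (2719*(-1/9110) - 19614*(-1/17345)))/(-33528) = (-20828 + (-2719/9110 + 19614/17345))*(-1/33528) = (-20828 + 26304497/31602590)*(-1/33528) = -658192440023/31602590*(-1/33528) = 658192440023/1059571637520 ≈ 0.62119)
r/54970 = (658192440023/1059571637520)/54970 = (658192440023/1059571637520)*(1/54970) = 658192440023/58244652914474400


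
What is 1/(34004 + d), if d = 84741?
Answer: 1/118745 ≈ 8.4214e-6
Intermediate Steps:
1/(34004 + d) = 1/(34004 + 84741) = 1/118745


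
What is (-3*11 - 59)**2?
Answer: 8464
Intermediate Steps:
(-3*11 - 59)**2 = (-33 - 59)**2 = (-92)**2 = 8464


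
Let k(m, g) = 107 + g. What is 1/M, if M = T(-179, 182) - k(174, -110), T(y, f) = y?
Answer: -1/176 ≈ -0.0056818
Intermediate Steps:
M = -176 (M = -179 - (107 - 110) = -179 - 1*(-3) = -179 + 3 = -176)
1/M = 1/(-176) = -1/176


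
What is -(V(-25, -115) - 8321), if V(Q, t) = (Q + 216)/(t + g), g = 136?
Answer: 174550/21 ≈ 8311.9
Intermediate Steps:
V(Q, t) = (216 + Q)/(136 + t) (V(Q, t) = (Q + 216)/(t + 136) = (216 + Q)/(136 + t))
-(V(-25, -115) - 8321) = -((216 - 25)/(136 - 115) - 8321) = -(191/21 - 8321) = -1*(-174550/21) = 174550/21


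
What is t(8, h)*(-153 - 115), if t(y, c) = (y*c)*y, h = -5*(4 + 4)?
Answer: 686080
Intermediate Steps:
h = -40 (h = -5*8 = -40)
t(y, c) = c*y² (t(y, c) = (c*y)*y = c*y²)
t(8, h)*(-153 - 115) = (-40*8²)*(-153 - 115) = -40*64*(-268) = -2560*(-268) = 686080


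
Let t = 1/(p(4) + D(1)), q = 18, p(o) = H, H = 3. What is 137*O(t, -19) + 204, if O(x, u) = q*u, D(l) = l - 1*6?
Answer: -46650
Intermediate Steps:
D(l) = -6 + l (D(l) = l - 6 = -6 + l)
p(o) = 3
t = -½ (t = 1/(3 + (-6 + 1)) = 1/(3 - 5) = 1/(-2) = -½ ≈ -0.50000)
O(x, u) = 18*u
137*O(t, -19) + 204 = 137*(18*(-19)) + 204 = 137*(-342) + 204 = -46854 + 204 = -46650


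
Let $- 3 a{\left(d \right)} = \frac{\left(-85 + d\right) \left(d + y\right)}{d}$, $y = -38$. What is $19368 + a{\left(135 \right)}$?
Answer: $\frac{1567838}{81} \approx 19356.0$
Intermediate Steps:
$a{\left(d \right)} = - \frac{\left(-85 + d\right) \left(-38 + d\right)}{3 d}$ ($a{\left(d \right)} = - \frac{\left(-85 + d\right) \left(d - 38\right) \frac{1}{d}}{3} = - \frac{\left(-85 + d\right) \left(-38 + d\right) \frac{1}{d}}{3} = - \frac{\frac{1}{d} \left(-85 + d\right) \left(-38 + d\right)}{3} = - \frac{\left(-85 + d\right) \left(-38 + d\right)}{3 d}$)
$19368 + a{\left(135 \right)} = 19368 - \left(4 + \frac{646}{81}\right) = 19368 - \frac{970}{81} = \frac{1567838}{81}$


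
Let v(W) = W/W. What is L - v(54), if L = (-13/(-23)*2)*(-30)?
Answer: -803/23 ≈ -34.913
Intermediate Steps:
L = -780/23 (L = (-13*(-1/23)*2)*(-30) = ((13/23)*2)*(-30) = (26/23)*(-30) = -780/23 ≈ -33.913)
v(W) = 1
L - v(54) = -780/23 - 1*1 = -780/23 - 1 = -803/23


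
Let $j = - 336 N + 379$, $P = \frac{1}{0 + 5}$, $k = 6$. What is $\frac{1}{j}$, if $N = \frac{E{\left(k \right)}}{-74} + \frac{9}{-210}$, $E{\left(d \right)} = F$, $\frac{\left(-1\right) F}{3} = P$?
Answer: $\frac{37}{14455} \approx 0.0025597$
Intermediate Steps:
$P = \frac{1}{5} \approx 0.2$
$F = - \frac{3}{5}$ ($F = \left(-3\right) \frac{1}{5} = - \frac{3}{5} \approx -0.6$)
$E{\left(d \right)} = - \frac{3}{5}$
$N = - \frac{9}{259}$ ($N = - \frac{3}{5 \left(-74\right)} + \frac{9}{-210} = \left(- \frac{3}{5}\right) \left(- \frac{1}{74}\right) + 9 \left(- \frac{1}{210}\right) = \frac{3}{370} - \frac{3}{70} = - \frac{9}{259} \approx -0.034749$)
$j = \frac{14455}{37}$ ($j = \left(-336\right) \left(- \frac{9}{259}\right) + 379 = \frac{432}{37} + 379 = \frac{14455}{37} \approx 390.68$)
$\frac{1}{j} = \frac{1}{\frac{14455}{37}} = \frac{37}{14455}$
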